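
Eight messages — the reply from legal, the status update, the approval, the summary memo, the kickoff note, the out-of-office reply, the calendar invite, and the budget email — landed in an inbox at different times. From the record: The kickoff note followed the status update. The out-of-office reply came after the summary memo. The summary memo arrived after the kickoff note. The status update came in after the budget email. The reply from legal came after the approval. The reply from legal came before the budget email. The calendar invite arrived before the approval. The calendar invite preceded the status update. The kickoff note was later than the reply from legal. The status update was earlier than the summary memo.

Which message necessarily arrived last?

Every other message has a chain of constraints placing it before the out-of-office reply, so the out-of-office reply is last.

the out-of-office reply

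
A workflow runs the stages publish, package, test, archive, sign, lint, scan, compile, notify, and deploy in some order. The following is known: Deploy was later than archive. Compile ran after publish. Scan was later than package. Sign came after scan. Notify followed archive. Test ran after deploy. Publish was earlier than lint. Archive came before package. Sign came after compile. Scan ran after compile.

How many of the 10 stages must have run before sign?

Directly stated before sign: compile and scan.
Archive reaches sign via archive → package → scan → sign.
Package reaches sign via package → scan → sign.
Publish reaches sign via publish → compile → sign.
That's archive, compile, package, publish, and scan — 5 in all.

5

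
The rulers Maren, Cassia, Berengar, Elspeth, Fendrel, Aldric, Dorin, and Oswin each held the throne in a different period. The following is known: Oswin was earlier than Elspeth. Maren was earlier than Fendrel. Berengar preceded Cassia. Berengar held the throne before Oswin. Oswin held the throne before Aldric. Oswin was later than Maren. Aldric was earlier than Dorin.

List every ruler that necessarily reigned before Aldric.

Berengar, Maren, Oswin

Directly stated before Aldric: Oswin.
Berengar reaches Aldric via Berengar → Oswin → Aldric.
Maren reaches Aldric via Maren → Oswin → Aldric.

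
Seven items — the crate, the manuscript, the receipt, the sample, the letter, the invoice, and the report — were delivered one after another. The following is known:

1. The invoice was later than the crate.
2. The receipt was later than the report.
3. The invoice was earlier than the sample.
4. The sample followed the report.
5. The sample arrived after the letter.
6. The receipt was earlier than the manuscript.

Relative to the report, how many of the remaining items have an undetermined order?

Forced after the report: the manuscript, the receipt, and the sample.
That leaves the crate, the invoice, and the letter with no forced order relative to the report — 3.

3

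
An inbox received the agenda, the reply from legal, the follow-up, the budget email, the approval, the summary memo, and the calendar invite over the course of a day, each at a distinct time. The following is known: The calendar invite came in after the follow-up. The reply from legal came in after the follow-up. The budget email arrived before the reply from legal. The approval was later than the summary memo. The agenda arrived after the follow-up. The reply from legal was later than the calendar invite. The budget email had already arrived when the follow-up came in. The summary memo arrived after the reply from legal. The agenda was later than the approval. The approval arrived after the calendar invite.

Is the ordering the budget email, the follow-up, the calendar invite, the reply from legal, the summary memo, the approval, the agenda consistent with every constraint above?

Check each stated constraint against the proposed order — e.g. the calendar invite is ahead of the approval; the follow-up is ahead of the agenda. Every pair is in the required order; nothing is violated.

yes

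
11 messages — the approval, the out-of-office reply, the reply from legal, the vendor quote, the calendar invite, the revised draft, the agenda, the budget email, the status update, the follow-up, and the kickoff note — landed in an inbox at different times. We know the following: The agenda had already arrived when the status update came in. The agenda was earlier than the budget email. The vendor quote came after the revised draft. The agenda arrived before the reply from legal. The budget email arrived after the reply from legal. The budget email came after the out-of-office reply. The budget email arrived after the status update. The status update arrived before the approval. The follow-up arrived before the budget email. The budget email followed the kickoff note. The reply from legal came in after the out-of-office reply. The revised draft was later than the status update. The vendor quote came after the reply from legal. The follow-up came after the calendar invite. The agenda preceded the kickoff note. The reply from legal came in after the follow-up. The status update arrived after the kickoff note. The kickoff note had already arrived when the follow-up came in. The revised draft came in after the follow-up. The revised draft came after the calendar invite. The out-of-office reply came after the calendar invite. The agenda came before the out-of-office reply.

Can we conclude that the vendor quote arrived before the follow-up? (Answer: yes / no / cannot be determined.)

no

Tracing the constraints gives the follow-up → the revised draft → the vendor quote, so the follow-up must come before the vendor quote.
That means the vendor quote cannot be before the follow-up.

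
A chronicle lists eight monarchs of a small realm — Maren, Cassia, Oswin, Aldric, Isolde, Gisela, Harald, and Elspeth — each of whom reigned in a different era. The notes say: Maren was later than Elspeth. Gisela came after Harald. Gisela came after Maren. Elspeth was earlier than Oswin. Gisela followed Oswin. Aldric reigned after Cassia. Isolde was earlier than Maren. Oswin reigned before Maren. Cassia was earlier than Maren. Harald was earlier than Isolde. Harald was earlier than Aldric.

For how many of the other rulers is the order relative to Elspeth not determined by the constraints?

Forced after Elspeth: Gisela, Maren, and Oswin.
That leaves Aldric, Cassia, Harald, and Isolde with no forced order relative to Elspeth — 4.

4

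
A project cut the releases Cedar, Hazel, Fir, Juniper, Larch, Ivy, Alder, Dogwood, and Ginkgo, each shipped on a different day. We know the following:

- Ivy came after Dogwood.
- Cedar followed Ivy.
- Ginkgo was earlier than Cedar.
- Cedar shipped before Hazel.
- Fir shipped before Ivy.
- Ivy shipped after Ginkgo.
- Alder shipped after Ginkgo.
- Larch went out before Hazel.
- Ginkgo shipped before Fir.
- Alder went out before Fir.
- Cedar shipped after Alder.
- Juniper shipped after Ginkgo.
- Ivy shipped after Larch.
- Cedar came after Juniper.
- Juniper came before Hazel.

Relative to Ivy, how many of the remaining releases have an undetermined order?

Forced before Ivy: Alder, Dogwood, Fir, Ginkgo, and Larch; forced after Ivy: Cedar and Hazel.
That leaves Juniper with no forced order relative to Ivy — 1.

1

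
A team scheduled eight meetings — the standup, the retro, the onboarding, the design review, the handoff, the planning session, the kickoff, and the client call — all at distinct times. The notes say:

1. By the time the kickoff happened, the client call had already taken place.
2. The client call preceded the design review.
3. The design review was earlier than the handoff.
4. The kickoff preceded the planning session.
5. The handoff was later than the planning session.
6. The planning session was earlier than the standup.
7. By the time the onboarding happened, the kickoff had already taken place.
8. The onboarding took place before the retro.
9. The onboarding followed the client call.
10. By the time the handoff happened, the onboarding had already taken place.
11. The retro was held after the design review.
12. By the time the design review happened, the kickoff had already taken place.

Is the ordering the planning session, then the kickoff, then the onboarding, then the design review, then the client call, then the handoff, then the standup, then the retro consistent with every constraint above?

The constraints require the client call before the kickoff, but in the proposed sequence the kickoff appears ahead of the client call. That one violation is enough.

no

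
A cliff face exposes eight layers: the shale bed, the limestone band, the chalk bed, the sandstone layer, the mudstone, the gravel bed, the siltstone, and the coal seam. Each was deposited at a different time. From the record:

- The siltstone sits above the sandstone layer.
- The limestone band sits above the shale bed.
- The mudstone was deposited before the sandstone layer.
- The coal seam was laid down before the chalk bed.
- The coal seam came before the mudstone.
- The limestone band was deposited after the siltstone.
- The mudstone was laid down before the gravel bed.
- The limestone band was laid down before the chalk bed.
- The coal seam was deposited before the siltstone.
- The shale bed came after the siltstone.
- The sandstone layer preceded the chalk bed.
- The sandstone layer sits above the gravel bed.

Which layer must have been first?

The coal seam has a chain of constraints placing it before every other layer, so the coal seam must be first.

the coal seam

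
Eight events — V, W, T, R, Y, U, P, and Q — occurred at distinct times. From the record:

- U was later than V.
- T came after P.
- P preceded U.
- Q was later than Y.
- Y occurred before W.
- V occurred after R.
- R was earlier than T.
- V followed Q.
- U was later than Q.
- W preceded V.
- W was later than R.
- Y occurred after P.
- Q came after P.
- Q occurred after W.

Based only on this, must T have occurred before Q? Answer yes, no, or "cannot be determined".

cannot be determined

No chain of stated constraints runs from T to Q, and none runs from Q to T either.
So the relative order of T and Q is not fixed by the given facts.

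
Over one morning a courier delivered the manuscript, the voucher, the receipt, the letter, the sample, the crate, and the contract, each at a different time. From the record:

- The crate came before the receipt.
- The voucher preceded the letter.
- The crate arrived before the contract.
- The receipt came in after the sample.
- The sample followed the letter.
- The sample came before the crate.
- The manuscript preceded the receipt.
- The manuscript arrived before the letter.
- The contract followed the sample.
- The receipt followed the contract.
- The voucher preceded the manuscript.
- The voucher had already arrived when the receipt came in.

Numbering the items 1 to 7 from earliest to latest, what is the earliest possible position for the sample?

4

The letter, the manuscript, and the voucher must all come before the sample — 3 forced predecessors.
Nothing else is forced ahead of the sample, so its earliest slot is position 3 + 1 = 4.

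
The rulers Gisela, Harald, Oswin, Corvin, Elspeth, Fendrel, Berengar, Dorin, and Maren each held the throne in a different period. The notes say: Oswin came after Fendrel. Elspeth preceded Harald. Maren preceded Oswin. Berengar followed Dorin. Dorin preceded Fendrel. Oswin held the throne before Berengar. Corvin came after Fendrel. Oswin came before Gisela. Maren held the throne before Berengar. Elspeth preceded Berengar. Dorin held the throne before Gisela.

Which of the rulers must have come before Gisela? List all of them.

Directly stated before Gisela: Dorin and Oswin.
Fendrel reaches Gisela via Fendrel → Oswin → Gisela.
Maren reaches Gisela via Maren → Oswin → Gisela.
No chain forces Berengar (or any of the others) ahead of Gisela.

Dorin, Fendrel, Maren, Oswin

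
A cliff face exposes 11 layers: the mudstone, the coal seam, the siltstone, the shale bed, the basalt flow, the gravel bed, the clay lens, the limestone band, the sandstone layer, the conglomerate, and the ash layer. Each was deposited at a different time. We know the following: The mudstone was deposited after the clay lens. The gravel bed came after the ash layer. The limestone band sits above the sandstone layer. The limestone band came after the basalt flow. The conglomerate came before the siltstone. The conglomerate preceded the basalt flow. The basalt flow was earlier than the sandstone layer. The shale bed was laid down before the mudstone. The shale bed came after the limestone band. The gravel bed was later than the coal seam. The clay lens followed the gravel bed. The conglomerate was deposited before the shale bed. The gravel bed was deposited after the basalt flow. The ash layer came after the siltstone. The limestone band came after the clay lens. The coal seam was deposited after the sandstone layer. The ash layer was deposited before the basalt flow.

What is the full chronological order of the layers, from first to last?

the conglomerate, the siltstone, the ash layer, the basalt flow, the sandstone layer, the coal seam, the gravel bed, the clay lens, the limestone band, the shale bed, the mudstone

The constraints fix every adjacent pair, so only one ordering works:
the conglomerate → the siltstone → the ash layer → the basalt flow → the sandstone layer → the coal seam → the gravel bed → the clay lens → the limestone band → the shale bed → the mudstone.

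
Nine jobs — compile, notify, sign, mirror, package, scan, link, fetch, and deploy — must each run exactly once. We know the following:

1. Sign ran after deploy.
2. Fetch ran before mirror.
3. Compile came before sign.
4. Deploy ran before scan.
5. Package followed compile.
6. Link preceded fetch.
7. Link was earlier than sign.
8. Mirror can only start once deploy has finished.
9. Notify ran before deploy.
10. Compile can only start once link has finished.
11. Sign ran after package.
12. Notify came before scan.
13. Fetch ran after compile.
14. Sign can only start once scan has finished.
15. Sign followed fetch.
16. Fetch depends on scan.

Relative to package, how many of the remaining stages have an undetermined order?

5

Forced before package: compile and link; forced after package: sign.
That leaves deploy, fetch, mirror, notify, and scan with no forced order relative to package — 5.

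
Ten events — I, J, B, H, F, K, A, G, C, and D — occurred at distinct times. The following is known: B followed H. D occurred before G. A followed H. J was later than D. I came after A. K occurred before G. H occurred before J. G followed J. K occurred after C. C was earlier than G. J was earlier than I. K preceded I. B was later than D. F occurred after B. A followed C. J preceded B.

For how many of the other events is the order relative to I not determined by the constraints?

3

Forced before I: A, C, D, H, J, and K.
That leaves B, F, and G with no forced order relative to I — 3.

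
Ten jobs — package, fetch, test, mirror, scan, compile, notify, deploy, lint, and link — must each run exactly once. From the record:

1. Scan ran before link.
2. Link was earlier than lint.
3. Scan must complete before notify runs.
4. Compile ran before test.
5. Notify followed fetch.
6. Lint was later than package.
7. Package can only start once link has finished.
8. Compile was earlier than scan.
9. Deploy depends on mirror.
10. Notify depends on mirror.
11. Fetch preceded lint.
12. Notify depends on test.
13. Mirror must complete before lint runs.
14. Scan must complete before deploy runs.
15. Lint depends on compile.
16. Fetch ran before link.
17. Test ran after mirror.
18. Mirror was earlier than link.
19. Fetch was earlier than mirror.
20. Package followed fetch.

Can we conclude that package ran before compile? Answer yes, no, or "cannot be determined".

no

Tracing the constraints gives compile → scan → link → package, so compile must come before package.
That means package cannot be before compile.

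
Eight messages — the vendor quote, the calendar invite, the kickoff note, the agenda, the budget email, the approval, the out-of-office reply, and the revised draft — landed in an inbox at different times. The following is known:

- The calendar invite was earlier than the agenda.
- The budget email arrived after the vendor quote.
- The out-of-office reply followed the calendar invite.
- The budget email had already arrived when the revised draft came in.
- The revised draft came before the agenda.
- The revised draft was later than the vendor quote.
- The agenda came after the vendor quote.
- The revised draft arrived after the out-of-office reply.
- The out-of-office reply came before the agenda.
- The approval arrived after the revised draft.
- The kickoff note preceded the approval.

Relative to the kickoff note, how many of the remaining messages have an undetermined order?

Forced after the kickoff note: the approval.
That leaves the agenda, the budget email, the calendar invite, the out-of-office reply, the revised draft, and the vendor quote with no forced order relative to the kickoff note — 6.

6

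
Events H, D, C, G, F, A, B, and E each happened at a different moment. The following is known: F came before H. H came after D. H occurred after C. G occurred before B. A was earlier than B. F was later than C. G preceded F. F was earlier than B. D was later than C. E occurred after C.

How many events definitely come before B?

Directly stated before B: A, F, and G.
C reaches B via C → F → B.
That's A, C, F, and G — 4 in all.

4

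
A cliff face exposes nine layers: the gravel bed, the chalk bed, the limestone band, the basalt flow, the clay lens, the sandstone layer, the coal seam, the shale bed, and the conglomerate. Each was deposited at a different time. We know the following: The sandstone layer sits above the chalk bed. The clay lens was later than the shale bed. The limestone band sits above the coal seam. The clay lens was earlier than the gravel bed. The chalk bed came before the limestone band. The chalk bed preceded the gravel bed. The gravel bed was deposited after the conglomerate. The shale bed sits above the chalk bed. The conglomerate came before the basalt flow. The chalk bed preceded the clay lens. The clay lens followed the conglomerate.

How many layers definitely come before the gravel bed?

Directly stated before the gravel bed: the chalk bed, the clay lens, and the conglomerate.
The shale bed reaches the gravel bed via the shale bed → the clay lens → the gravel bed.
That's the chalk bed, the clay lens, the conglomerate, and the shale bed — 4 in all.

4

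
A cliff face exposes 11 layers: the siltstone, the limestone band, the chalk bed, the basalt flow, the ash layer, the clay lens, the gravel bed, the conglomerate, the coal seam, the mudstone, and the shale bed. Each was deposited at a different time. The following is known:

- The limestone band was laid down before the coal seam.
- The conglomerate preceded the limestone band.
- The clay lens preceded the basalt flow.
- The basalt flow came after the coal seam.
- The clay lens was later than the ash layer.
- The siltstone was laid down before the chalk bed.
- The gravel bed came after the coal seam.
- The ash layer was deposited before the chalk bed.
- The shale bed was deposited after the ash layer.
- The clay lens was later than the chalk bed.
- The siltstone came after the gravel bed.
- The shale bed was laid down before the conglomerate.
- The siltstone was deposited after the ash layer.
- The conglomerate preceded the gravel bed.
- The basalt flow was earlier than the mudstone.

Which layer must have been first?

The ash layer has a chain of constraints placing it before every other layer, so the ash layer must be first.

the ash layer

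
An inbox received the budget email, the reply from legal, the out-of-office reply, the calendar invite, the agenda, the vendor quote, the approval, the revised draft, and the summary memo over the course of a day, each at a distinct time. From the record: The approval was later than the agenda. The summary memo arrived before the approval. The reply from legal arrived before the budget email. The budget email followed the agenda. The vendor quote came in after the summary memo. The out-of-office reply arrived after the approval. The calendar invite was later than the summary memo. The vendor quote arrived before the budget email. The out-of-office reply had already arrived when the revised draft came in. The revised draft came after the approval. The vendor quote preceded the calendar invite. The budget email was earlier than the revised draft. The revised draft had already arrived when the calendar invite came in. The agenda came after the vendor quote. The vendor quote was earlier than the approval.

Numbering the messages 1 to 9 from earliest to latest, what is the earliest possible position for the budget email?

5

The agenda, the reply from legal, the summary memo, and the vendor quote must all come before the budget email — 4 forced predecessors.
Nothing else is forced ahead of the budget email, so its earliest slot is position 4 + 1 = 5.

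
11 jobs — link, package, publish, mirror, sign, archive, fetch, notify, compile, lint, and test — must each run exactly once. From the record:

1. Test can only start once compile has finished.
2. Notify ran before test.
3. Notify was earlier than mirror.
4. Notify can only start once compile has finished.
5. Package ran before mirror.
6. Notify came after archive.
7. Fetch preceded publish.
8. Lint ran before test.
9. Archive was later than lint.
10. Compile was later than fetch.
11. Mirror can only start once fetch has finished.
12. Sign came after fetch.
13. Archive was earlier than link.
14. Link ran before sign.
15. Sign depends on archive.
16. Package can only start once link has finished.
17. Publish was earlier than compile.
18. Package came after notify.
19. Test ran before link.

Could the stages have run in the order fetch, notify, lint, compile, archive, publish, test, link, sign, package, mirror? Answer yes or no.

no

The constraints require compile before notify, but in the proposed sequence notify appears ahead of compile. That one violation is enough.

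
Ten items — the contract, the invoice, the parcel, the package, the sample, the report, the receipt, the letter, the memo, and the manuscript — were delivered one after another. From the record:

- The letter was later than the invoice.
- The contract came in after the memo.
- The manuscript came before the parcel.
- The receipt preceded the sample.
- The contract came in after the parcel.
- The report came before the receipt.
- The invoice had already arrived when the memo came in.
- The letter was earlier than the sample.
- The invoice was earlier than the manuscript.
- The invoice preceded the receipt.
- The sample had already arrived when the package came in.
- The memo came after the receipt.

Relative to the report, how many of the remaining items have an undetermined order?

Forced after the report: the contract, the memo, the package, the receipt, and the sample.
That leaves the invoice, the letter, the manuscript, and the parcel with no forced order relative to the report — 4.

4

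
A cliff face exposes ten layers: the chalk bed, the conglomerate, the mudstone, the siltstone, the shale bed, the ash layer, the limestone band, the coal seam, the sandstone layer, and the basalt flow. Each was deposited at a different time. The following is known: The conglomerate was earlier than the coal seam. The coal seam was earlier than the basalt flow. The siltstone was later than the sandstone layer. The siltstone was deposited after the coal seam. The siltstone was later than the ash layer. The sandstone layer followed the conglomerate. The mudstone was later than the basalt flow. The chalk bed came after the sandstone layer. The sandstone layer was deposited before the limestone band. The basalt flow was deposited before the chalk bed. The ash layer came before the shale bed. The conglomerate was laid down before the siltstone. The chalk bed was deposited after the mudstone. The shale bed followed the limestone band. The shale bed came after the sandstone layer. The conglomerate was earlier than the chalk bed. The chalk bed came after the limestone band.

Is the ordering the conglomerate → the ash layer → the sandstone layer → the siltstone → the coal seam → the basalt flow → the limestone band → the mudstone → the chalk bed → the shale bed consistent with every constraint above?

no

The constraints require the coal seam before the siltstone, but in the proposed sequence the siltstone appears ahead of the coal seam. That one violation is enough.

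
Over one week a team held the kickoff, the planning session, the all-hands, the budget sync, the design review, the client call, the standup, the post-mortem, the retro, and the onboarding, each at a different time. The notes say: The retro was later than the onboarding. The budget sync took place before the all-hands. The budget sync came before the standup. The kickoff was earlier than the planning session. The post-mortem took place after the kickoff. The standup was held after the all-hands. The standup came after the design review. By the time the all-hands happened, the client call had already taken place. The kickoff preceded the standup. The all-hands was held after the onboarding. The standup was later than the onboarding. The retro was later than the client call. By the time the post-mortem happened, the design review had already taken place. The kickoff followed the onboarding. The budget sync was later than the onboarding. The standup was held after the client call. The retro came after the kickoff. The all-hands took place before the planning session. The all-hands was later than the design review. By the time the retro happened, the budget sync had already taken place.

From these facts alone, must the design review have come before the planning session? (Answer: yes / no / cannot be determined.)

yes

Chain the constraints: the design review → the all-hands → the planning session. Each link is directly stated, so the design review comes before the planning session.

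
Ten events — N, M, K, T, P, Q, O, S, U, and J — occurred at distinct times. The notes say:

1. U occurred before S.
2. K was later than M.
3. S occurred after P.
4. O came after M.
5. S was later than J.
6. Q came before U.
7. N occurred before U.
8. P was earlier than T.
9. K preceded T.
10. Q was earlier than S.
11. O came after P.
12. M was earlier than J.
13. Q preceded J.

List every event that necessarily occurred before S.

Directly stated before S: J, P, Q, and U.
M reaches S via M → J → S.
N reaches S via N → U → S.

J, M, N, P, Q, U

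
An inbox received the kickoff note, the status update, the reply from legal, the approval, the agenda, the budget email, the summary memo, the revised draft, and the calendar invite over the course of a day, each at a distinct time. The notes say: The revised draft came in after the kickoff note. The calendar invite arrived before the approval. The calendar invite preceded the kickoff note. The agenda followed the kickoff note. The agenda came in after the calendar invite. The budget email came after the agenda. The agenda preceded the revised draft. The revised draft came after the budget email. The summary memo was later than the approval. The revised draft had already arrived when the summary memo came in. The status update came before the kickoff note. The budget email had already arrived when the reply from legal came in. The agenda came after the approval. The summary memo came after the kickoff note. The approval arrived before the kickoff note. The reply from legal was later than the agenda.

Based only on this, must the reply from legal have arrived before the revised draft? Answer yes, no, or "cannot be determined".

cannot be determined

No chain of stated constraints runs from the reply from legal to the revised draft, and none runs from the revised draft to the reply from legal either.
So the relative order of the reply from legal and the revised draft is not fixed by the given facts.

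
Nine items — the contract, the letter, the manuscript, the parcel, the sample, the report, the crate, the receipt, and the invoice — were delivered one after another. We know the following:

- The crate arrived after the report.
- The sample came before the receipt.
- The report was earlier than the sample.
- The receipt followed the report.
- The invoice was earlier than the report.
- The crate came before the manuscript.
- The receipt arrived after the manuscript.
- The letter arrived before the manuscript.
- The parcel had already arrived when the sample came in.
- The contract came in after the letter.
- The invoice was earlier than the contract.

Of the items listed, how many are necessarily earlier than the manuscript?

Directly stated before the manuscript: the crate and the letter.
The invoice reaches the manuscript via the invoice → the report → the crate → the manuscript.
The report reaches the manuscript via the report → the crate → the manuscript.
That's the crate, the invoice, the letter, and the report — 4 in all.

4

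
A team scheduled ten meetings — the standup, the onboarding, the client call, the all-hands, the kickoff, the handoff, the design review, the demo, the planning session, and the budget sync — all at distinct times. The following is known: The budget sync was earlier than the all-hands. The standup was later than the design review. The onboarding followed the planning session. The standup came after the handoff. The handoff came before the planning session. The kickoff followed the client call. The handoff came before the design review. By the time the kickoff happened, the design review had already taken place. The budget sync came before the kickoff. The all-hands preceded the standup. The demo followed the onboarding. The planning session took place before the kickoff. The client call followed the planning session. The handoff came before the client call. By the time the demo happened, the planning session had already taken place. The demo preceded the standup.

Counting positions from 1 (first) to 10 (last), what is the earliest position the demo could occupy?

4

The handoff, the onboarding, and the planning session must all come before the demo — 3 forced predecessors.
Nothing else is forced ahead of the demo, so its earliest slot is position 3 + 1 = 4.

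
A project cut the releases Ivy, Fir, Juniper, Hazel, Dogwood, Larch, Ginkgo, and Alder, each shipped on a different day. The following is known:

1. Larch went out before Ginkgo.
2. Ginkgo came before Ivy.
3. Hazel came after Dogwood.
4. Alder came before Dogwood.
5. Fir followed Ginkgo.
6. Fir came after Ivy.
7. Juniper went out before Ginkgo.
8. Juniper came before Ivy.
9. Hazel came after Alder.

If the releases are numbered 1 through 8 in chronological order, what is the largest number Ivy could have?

7

Ivy must come before Fir — 1 release forced after it.
Everything else can be placed before Ivy in some valid order, so Ivy can sit as late as position 8 − 1 = 7.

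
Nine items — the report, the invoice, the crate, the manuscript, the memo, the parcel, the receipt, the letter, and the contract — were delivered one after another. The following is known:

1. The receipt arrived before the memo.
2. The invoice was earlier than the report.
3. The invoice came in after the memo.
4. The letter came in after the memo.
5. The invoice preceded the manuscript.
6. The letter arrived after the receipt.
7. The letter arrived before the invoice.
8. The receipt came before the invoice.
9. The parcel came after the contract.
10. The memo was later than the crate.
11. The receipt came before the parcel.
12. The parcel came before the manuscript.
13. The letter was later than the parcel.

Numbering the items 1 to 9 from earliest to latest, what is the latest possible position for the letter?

The letter must come before the invoice, the manuscript, and the report — 3 items forced after it.
Everything else can be placed before the letter in some valid order, so the letter can sit as late as position 9 − 3 = 6.

6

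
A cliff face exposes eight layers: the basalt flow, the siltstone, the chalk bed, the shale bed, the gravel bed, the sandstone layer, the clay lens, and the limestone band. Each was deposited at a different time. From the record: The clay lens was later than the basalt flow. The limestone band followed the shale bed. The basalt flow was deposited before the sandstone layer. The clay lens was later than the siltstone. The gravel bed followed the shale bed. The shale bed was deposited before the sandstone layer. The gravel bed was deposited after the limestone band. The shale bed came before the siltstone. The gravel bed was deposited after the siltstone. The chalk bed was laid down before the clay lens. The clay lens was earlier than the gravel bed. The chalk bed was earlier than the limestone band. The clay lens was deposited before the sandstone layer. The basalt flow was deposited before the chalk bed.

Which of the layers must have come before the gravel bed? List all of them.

Directly stated before the gravel bed: the clay lens, the limestone band, the shale bed, and the siltstone.
The basalt flow reaches the gravel bed via the basalt flow → the clay lens → the gravel bed.
The chalk bed reaches the gravel bed via the chalk bed → the limestone band → the gravel bed.
No chain forces the sandstone layer ahead of the gravel bed.

the basalt flow, the chalk bed, the clay lens, the limestone band, the shale bed, the siltstone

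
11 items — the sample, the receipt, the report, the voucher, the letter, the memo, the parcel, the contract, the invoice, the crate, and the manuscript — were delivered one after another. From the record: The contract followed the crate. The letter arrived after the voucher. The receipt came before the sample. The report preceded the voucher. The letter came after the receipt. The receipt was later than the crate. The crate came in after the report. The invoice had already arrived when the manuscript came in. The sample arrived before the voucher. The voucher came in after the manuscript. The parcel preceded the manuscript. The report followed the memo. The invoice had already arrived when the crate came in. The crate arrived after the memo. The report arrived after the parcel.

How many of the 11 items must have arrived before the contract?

Directly stated before the contract: the crate.
The invoice reaches the contract via the invoice → the crate → the contract.
The memo reaches the contract via the memo → the crate → the contract.
The parcel reaches the contract via the parcel → the report → the crate → the contract.
Likewise the report reaches the contract by chaining the stated constraints.
That's the crate, the invoice, the memo, the parcel, and the report — 5 in all.

5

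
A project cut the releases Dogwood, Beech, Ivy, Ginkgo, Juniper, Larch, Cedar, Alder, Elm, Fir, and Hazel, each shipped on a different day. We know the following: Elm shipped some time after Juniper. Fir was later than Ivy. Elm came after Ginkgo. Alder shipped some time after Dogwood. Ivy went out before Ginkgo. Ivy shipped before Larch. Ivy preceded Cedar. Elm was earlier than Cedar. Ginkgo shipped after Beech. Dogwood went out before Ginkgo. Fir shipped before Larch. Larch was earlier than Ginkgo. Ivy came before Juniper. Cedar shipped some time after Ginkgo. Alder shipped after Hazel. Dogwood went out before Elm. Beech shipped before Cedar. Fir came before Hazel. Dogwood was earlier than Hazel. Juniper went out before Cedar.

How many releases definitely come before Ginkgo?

Directly stated before Ginkgo: Beech, Dogwood, Ivy, and Larch.
Fir reaches Ginkgo via Fir → Larch → Ginkgo.
No chain forces Alder (or any of the others) ahead of Ginkgo.
That's Beech, Dogwood, Fir, Ivy, and Larch — 5 in all.

5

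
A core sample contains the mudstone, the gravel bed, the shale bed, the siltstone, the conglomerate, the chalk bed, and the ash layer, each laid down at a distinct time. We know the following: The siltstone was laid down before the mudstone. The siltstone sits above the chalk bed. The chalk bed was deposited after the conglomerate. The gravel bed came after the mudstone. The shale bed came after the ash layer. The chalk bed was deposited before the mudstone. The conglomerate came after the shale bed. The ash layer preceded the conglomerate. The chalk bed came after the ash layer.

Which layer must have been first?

The ash layer has a chain of constraints placing it before every other layer, so the ash layer must be first.

the ash layer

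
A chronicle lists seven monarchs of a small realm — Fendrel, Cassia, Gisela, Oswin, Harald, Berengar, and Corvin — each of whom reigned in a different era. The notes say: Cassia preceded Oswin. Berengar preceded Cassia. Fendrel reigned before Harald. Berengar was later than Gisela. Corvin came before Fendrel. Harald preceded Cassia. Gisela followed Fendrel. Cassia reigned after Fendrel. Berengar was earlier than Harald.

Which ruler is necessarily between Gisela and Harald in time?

Berengar

Tracing the constraints gives Gisela → Berengar → Harald, so Berengar sits after Gisela and before Harald.
No other ruler is forced both after Gisela and before Harald.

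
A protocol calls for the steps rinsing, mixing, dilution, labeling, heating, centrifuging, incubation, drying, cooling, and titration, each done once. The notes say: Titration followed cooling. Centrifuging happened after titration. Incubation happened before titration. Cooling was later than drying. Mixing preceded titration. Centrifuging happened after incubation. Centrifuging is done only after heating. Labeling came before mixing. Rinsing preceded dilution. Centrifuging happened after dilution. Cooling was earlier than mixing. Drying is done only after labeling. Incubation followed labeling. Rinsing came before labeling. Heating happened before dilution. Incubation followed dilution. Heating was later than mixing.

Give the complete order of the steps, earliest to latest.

rinsing, labeling, drying, cooling, mixing, heating, dilution, incubation, titration, centrifuging

The constraints fix every adjacent pair, so only one ordering works:
rinsing → labeling → drying → cooling → mixing → heating → dilution → incubation → titration → centrifuging.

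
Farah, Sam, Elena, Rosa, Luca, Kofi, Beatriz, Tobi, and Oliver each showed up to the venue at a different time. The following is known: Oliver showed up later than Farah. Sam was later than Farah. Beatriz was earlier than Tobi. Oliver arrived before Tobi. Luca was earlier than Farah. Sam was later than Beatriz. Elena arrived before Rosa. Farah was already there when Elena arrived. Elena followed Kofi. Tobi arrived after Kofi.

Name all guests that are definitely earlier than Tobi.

Directly stated before Tobi: Beatriz, Kofi, and Oliver.
Farah reaches Tobi via Farah → Oliver → Tobi.
Luca reaches Tobi via Luca → Farah → Oliver → Tobi.
No chain forces Elena (or any of the others) ahead of Tobi.

Beatriz, Farah, Kofi, Luca, Oliver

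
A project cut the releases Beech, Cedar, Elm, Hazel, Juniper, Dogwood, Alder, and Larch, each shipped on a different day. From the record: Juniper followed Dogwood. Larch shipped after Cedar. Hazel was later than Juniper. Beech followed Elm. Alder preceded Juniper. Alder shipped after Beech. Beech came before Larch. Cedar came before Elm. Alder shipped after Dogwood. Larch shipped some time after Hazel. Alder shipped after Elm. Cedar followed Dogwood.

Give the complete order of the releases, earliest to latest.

The constraints fix every adjacent pair, so only one ordering works:
Dogwood → Cedar → Elm → Beech → Alder → Juniper → Hazel → Larch.

Dogwood, Cedar, Elm, Beech, Alder, Juniper, Hazel, Larch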